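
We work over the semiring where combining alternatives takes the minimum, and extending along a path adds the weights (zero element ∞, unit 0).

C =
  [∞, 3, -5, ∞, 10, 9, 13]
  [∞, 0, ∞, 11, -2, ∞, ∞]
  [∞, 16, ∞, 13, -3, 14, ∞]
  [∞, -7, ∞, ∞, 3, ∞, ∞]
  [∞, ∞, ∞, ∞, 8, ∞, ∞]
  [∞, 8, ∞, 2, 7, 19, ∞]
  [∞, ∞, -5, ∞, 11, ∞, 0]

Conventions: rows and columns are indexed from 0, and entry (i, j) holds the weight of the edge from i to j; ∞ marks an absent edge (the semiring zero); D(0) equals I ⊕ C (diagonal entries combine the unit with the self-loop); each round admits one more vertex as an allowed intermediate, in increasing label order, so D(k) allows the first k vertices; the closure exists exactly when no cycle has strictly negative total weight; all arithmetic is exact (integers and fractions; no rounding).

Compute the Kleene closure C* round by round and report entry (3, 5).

D(0):
  [0, 3, -5, ∞, 10, 9, 13]
  [∞, 0, ∞, 11, -2, ∞, ∞]
  [∞, 16, 0, 13, -3, 14, ∞]
  [∞, -7, ∞, 0, 3, ∞, ∞]
  [∞, ∞, ∞, ∞, 0, ∞, ∞]
  [∞, 8, ∞, 2, 7, 0, ∞]
  [∞, ∞, -5, ∞, 11, ∞, 0]
D(1):
  [0, 3, -5, ∞, 10, 9, 13]
  [∞, 0, ∞, 11, -2, ∞, ∞]
  [∞, 16, 0, 13, -3, 14, ∞]
  [∞, -7, ∞, 0, 3, ∞, ∞]
  [∞, ∞, ∞, ∞, 0, ∞, ∞]
  [∞, 8, ∞, 2, 7, 0, ∞]
  [∞, ∞, -5, ∞, 11, ∞, 0]
D(2):
  [0, 3, -5, 14, 1, 9, 13]
  [∞, 0, ∞, 11, -2, ∞, ∞]
  [∞, 16, 0, 13, -3, 14, ∞]
  [∞, -7, ∞, 0, -9, ∞, ∞]
  [∞, ∞, ∞, ∞, 0, ∞, ∞]
  [∞, 8, ∞, 2, 6, 0, ∞]
  [∞, ∞, -5, ∞, 11, ∞, 0]
D(3):
  [0, 3, -5, 8, -8, 9, 13]
  [∞, 0, ∞, 11, -2, ∞, ∞]
  [∞, 16, 0, 13, -3, 14, ∞]
  [∞, -7, ∞, 0, -9, ∞, ∞]
  [∞, ∞, ∞, ∞, 0, ∞, ∞]
  [∞, 8, ∞, 2, 6, 0, ∞]
  [∞, 11, -5, 8, -8, 9, 0]
D(4):
  [0, 1, -5, 8, -8, 9, 13]
  [∞, 0, ∞, 11, -2, ∞, ∞]
  [∞, 6, 0, 13, -3, 14, ∞]
  [∞, -7, ∞, 0, -9, ∞, ∞]
  [∞, ∞, ∞, ∞, 0, ∞, ∞]
  [∞, -5, ∞, 2, -7, 0, ∞]
  [∞, 1, -5, 8, -8, 9, 0]
D(5):
  [0, 1, -5, 8, -8, 9, 13]
  [∞, 0, ∞, 11, -2, ∞, ∞]
  [∞, 6, 0, 13, -3, 14, ∞]
  [∞, -7, ∞, 0, -9, ∞, ∞]
  [∞, ∞, ∞, ∞, 0, ∞, ∞]
  [∞, -5, ∞, 2, -7, 0, ∞]
  [∞, 1, -5, 8, -8, 9, 0]
D(6):
  [0, 1, -5, 8, -8, 9, 13]
  [∞, 0, ∞, 11, -2, ∞, ∞]
  [∞, 6, 0, 13, -3, 14, ∞]
  [∞, -7, ∞, 0, -9, ∞, ∞]
  [∞, ∞, ∞, ∞, 0, ∞, ∞]
  [∞, -5, ∞, 2, -7, 0, ∞]
  [∞, 1, -5, 8, -8, 9, 0]
D(7):
  [0, 1, -5, 8, -8, 9, 13]
  [∞, 0, ∞, 11, -2, ∞, ∞]
  [∞, 6, 0, 13, -3, 14, ∞]
  [∞, -7, ∞, 0, -9, ∞, ∞]
  [∞, ∞, ∞, ∞, 0, ∞, ∞]
  [∞, -5, ∞, 2, -7, 0, ∞]
  [∞, 1, -5, 8, -8, 9, 0]
Answer: C*[3][5] = ∞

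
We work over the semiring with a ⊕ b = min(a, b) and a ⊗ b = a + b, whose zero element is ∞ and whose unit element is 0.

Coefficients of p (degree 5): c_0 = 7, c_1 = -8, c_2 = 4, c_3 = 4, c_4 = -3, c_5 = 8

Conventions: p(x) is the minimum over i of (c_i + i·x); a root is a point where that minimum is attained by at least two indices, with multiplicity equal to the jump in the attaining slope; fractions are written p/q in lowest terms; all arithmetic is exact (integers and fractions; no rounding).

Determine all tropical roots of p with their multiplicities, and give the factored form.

hull edge (i=0, c=7) to (i=1, c=-8): slope -15, span 1
hull edge (i=1, c=-8) to (i=4, c=-3): slope 5/3, span 3
hull edge (i=4, c=-3) to (i=5, c=8): slope 11, span 1
Factored form: p(x) = 8 ⊗ (x ⊕ (-11)) ⊗ (x ⊕ (-5/3)) ⊗ (x ⊕ (-5/3)) ⊗ (x ⊕ (-5/3)) ⊗ (x ⊕ 15)
Answer: roots = -11 (mult 1), -5/3 (mult 3), 15 (mult 1)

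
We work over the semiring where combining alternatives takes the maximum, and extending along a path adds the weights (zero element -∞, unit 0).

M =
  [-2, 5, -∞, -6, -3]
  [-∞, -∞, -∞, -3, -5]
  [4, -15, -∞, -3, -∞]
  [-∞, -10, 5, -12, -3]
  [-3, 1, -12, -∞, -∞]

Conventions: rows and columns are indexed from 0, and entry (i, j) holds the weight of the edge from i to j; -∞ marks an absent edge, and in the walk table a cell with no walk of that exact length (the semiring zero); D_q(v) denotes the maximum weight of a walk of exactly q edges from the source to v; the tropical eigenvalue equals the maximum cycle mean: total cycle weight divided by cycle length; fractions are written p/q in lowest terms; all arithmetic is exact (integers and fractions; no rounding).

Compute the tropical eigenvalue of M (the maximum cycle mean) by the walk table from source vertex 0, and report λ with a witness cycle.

q=0: [0, -∞, -∞, -∞, -∞]
q=1: [-2, 5, -∞, -6, -3]
q=2: [-4, 3, -1, 2, 0]
q=3: [3, 1, 7, 0, -1]
q=4: [11, 8, 5, 4, 0]
q=5: [9, 16, 9, 5, 8]
Optimal cycle mean attained by: cycle 0->1->3->2->0, total 5 + (-3) + 5 + 4, length 4.
Answer: λ = 11/4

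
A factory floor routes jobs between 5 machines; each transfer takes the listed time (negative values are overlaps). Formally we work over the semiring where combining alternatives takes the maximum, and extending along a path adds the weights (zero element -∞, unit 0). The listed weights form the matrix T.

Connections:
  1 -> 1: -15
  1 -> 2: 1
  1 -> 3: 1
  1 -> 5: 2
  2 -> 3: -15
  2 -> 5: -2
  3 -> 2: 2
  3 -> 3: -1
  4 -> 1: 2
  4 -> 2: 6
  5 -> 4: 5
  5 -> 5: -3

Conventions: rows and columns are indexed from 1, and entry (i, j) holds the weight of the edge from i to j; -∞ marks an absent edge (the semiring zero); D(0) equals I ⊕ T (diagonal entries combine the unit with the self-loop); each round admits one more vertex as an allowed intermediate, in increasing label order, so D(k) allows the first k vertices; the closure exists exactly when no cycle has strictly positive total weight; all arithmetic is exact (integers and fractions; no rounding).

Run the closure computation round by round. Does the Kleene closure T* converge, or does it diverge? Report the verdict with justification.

D(0):
  [0, 1, 1, -∞, 2]
  [-∞, 0, -15, -∞, -2]
  [-∞, 2, 0, -∞, -∞]
  [2, 6, -∞, 0, -∞]
  [-∞, -∞, -∞, 5, 0]
D(1):
  [0, 1, 1, -∞, 2]
  [-∞, 0, -15, -∞, -2]
  [-∞, 2, 0, -∞, -∞]
  [2, 6, 3, 0, 4]
  [-∞, -∞, -∞, 5, 0]
D(2):
  [0, 1, 1, -∞, 2]
  [-∞, 0, -15, -∞, -2]
  [-∞, 2, 0, -∞, 0]
  [2, 6, 3, 0, 4]
  [-∞, -∞, -∞, 5, 0]
D(3):
  [0, 3, 1, -∞, 2]
  [-∞, 0, -15, -∞, -2]
  [-∞, 2, 0, -∞, 0]
  [2, 6, 3, 0, 4]
  [-∞, -∞, -∞, 5, 0]
Detection: at round 4, diagonal entry (5, 5) turns strictly positive.
Key observation: the cycle 5->4->1->2->5 has total weight 5 + 2 + 1 + (-2), which is strictly positive.
Answer: DIVERGES — positive cycle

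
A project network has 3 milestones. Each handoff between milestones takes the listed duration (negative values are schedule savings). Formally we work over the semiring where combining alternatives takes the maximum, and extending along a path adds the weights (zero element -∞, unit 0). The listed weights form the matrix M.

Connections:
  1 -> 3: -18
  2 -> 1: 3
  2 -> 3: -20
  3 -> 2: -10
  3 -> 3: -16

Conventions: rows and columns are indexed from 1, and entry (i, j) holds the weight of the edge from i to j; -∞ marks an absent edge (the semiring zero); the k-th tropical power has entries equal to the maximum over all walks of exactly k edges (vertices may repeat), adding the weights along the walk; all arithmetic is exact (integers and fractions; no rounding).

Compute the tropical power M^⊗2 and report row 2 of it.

M^⊗2:
  [-∞, -28, -34]
  [-∞, -30, -15]
  [-7, -26, -30]
Answer: row 2 of M^⊗2 = [-∞, -30, -15]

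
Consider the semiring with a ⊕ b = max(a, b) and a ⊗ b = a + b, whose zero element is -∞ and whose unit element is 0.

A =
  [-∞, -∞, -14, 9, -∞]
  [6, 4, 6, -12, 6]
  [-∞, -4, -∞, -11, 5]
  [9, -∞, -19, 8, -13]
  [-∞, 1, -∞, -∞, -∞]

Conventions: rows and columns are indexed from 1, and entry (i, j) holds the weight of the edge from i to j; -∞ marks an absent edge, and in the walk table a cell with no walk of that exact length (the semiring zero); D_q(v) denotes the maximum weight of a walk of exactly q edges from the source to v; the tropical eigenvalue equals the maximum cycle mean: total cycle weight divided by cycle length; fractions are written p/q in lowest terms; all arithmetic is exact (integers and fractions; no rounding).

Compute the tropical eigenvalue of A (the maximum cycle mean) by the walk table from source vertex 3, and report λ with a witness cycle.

q=0: [-∞, -∞, 0, -∞, -∞]
q=1: [-∞, -4, -∞, -11, 5]
q=2: [2, 6, 2, -3, 2]
q=3: [12, 10, 12, 11, 12]
q=4: [20, 14, 16, 21, 17]
q=5: [30, 18, 20, 29, 21]
Optimal cycle mean attained by: cycle 1->4->1, total 9 + 9, length 2.
Answer: λ = 9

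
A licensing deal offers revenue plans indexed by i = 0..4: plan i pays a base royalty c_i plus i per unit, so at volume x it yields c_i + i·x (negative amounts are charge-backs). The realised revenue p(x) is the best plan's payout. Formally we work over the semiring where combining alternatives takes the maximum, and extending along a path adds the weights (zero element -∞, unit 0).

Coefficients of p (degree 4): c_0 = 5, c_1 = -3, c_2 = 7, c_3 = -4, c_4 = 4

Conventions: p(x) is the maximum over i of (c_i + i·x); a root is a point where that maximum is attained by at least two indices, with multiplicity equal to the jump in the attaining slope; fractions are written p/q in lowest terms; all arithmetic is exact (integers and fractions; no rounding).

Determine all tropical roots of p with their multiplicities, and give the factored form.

hull edge (i=0, c=5) to (i=2, c=7): slope 1, span 2
hull edge (i=2, c=7) to (i=4, c=4): slope -3/2, span 2
Factored form: p(x) = 4 ⊗ (x ⊕ (-1)) ⊗ (x ⊕ (-1)) ⊗ (x ⊕ 3/2) ⊗ (x ⊕ 3/2)
Answer: roots = -1 (mult 2), 3/2 (mult 2)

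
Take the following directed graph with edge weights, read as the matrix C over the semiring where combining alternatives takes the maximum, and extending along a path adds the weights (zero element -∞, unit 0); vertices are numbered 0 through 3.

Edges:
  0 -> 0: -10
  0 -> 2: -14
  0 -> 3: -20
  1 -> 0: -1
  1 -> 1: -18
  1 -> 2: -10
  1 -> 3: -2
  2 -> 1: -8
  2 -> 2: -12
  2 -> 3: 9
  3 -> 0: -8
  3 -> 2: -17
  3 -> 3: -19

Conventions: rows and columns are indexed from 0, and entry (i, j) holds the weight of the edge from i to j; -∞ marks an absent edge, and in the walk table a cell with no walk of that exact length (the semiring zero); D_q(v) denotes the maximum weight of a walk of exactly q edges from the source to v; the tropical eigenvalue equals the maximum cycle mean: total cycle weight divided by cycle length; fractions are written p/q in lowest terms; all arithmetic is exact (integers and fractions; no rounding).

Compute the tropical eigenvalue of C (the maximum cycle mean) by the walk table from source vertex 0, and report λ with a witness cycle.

q=0: [0, -∞, -∞, -∞]
q=1: [-10, -∞, -14, -20]
q=2: [-20, -22, -24, -5]
q=3: [-13, -32, -22, -15]
q=4: [-23, -30, -27, -13]
Optimal cycle mean attained by: cycle 2->3->2, total 9 + (-17), length 2.
Answer: λ = -4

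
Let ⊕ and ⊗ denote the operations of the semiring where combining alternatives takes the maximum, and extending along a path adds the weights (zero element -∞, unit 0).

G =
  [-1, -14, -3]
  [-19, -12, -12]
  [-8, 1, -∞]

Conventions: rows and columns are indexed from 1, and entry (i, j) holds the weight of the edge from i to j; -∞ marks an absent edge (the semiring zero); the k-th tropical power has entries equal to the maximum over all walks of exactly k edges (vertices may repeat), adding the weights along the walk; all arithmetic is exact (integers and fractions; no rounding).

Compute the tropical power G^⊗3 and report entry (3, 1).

G^⊗2:
  [-2, -2, -4]
  [-20, -11, -22]
  [-9, -11, -11]
G^⊗3:
  [-3, -3, -5]
  [-21, -21, -23]
  [-10, -10, -12]
Key observation: the optimum is the walk 3->1->1->1, with weight (-8) + (-1) + (-1) = -10.
Optimal value attained by: walk 3->1->1->1.
Answer: (G^⊗3)[3][1] = -10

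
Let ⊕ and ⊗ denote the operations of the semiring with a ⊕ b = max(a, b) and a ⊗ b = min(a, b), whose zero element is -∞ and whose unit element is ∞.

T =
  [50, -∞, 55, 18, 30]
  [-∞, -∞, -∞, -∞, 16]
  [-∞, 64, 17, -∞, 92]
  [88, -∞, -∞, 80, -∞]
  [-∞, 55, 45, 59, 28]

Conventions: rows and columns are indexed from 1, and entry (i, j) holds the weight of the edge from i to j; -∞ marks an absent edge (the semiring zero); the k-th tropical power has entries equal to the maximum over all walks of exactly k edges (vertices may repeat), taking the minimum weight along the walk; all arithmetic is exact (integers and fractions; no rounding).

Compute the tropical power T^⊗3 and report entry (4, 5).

T^⊗2:
  [50, 55, 50, 30, 55]
  [-∞, 16, 16, 16, 16]
  [-∞, 55, 45, 59, 28]
  [80, -∞, 55, 80, 30]
  [59, 45, 28, 59, 45]
T^⊗3:
  [50, 55, 50, 55, 50]
  [16, 16, 16, 16, 16]
  [59, 45, 28, 59, 45]
  [80, 55, 55, 80, 55]
  [59, 45, 55, 59, 30]
Key observation: the optimum is the walk 4->1->3->5, with weight 88 min 55 min 92 = 55.
Optimal value attained by: walk 4->1->3->5.
Answer: (T^⊗3)[4][5] = 55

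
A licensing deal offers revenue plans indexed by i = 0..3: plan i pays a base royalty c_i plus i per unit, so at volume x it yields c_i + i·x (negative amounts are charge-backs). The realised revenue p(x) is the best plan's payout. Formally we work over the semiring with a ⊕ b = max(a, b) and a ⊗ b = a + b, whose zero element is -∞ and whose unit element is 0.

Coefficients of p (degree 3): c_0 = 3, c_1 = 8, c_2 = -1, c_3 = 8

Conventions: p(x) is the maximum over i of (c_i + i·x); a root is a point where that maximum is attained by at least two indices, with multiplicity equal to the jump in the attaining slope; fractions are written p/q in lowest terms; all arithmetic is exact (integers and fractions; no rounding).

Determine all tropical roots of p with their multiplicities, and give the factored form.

hull edge (i=0, c=3) to (i=1, c=8): slope 5, span 1
hull edge (i=1, c=8) to (i=3, c=8): slope 0, span 2
Factored form: p(x) = 8 ⊗ (x ⊕ (-5)) ⊗ (x ⊕ 0) ⊗ (x ⊕ 0)
Answer: roots = -5 (mult 1), 0 (mult 2)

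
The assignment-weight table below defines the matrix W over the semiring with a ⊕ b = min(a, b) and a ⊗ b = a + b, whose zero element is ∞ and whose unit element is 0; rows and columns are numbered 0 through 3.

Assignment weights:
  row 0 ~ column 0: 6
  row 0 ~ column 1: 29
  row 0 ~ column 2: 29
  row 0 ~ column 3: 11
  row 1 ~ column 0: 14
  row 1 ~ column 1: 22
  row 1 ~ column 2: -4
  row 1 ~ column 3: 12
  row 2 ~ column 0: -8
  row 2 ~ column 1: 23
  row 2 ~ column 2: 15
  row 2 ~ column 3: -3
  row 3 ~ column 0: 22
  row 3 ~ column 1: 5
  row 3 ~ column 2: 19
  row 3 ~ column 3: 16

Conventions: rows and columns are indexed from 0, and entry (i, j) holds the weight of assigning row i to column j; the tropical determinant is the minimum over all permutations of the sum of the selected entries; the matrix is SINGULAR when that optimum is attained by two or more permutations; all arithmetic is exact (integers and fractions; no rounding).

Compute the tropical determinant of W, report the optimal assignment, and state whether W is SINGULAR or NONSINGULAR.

σ = (0, 1, 2, 3): 6 + 22 + 15 + 16 = 59
σ = (0, 1, 3, 2): 6 + 22 + (-3) + 19 = 44
σ = (0, 2, 1, 3): 6 + (-4) + 23 + 16 = 41
σ = (0, 2, 3, 1): 6 + (-4) + (-3) + 5 = 4
σ = (0, 3, 1, 2): 6 + 12 + 23 + 19 = 60
σ = (0, 3, 2, 1): 6 + 12 + 15 + 5 = 38
σ = (1, 0, 2, 3): 29 + 14 + 15 + 16 = 74
σ = (1, 0, 3, 2): 29 + 14 + (-3) + 19 = 59
σ = (1, 2, 0, 3): 29 + (-4) + (-8) + 16 = 33
σ = (1, 2, 3, 0): 29 + (-4) + (-3) + 22 = 44
σ = (1, 3, 0, 2): 29 + 12 + (-8) + 19 = 52
σ = (1, 3, 2, 0): 29 + 12 + 15 + 22 = 78
σ = (2, 0, 1, 3): 29 + 14 + 23 + 16 = 82
σ = (2, 0, 3, 1): 29 + 14 + (-3) + 5 = 45
σ = (2, 1, 0, 3): 29 + 22 + (-8) + 16 = 59
σ = (2, 1, 3, 0): 29 + 22 + (-3) + 22 = 70
σ = (2, 3, 0, 1): 29 + 12 + (-8) + 5 = 38
σ = (2, 3, 1, 0): 29 + 12 + 23 + 22 = 86
σ = (3, 0, 1, 2): 11 + 14 + 23 + 19 = 67
σ = (3, 0, 2, 1): 11 + 14 + 15 + 5 = 45
σ = (3, 1, 0, 2): 11 + 22 + (-8) + 19 = 44
σ = (3, 1, 2, 0): 11 + 22 + 15 + 22 = 70
σ = (3, 2, 0, 1): 11 + (-4) + (-8) + 5 = 4
σ = (3, 2, 1, 0): 11 + (-4) + 23 + 22 = 52
Optimal value attained by: σ = (0, 2, 3, 1).
Answer: det⊕(W) = 4; verdict: SINGULAR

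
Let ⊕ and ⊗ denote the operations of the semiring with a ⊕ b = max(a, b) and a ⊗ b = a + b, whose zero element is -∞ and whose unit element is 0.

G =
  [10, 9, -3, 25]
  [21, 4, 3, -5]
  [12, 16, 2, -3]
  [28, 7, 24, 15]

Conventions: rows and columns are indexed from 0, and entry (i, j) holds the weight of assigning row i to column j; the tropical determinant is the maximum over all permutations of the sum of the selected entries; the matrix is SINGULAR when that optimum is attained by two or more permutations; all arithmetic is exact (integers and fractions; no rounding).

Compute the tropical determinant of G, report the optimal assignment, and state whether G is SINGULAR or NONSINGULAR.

σ = (0, 1, 2, 3): 10 + 4 + 2 + 15 = 31
σ = (0, 1, 3, 2): 10 + 4 + (-3) + 24 = 35
σ = (0, 2, 1, 3): 10 + 3 + 16 + 15 = 44
σ = (0, 2, 3, 1): 10 + 3 + (-3) + 7 = 17
σ = (0, 3, 1, 2): 10 + (-5) + 16 + 24 = 45
σ = (0, 3, 2, 1): 10 + (-5) + 2 + 7 = 14
σ = (1, 0, 2, 3): 9 + 21 + 2 + 15 = 47
σ = (1, 0, 3, 2): 9 + 21 + (-3) + 24 = 51
σ = (1, 2, 0, 3): 9 + 3 + 12 + 15 = 39
σ = (1, 2, 3, 0): 9 + 3 + (-3) + 28 = 37
σ = (1, 3, 0, 2): 9 + (-5) + 12 + 24 = 40
σ = (1, 3, 2, 0): 9 + (-5) + 2 + 28 = 34
σ = (2, 0, 1, 3): (-3) + 21 + 16 + 15 = 49
σ = (2, 0, 3, 1): (-3) + 21 + (-3) + 7 = 22
σ = (2, 1, 0, 3): (-3) + 4 + 12 + 15 = 28
σ = (2, 1, 3, 0): (-3) + 4 + (-3) + 28 = 26
σ = (2, 3, 0, 1): (-3) + (-5) + 12 + 7 = 11
σ = (2, 3, 1, 0): (-3) + (-5) + 16 + 28 = 36
σ = (3, 0, 1, 2): 25 + 21 + 16 + 24 = 86
σ = (3, 0, 2, 1): 25 + 21 + 2 + 7 = 55
σ = (3, 1, 0, 2): 25 + 4 + 12 + 24 = 65
σ = (3, 1, 2, 0): 25 + 4 + 2 + 28 = 59
σ = (3, 2, 0, 1): 25 + 3 + 12 + 7 = 47
σ = (3, 2, 1, 0): 25 + 3 + 16 + 28 = 72
Optimal value attained by: σ = (3, 0, 1, 2).
Answer: det⊕(G) = 86; verdict: NONSINGULAR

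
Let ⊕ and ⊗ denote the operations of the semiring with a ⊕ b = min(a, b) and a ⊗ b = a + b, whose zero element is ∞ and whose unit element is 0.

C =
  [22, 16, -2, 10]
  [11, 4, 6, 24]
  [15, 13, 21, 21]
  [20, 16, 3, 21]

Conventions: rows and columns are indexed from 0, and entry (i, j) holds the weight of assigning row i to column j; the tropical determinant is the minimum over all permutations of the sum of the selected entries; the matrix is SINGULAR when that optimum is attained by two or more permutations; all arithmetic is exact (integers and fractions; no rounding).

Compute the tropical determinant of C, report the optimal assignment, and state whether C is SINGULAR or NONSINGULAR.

σ = (0, 1, 2, 3): 22 + 4 + 21 + 21 = 68
σ = (0, 1, 3, 2): 22 + 4 + 21 + 3 = 50
σ = (0, 2, 1, 3): 22 + 6 + 13 + 21 = 62
σ = (0, 2, 3, 1): 22 + 6 + 21 + 16 = 65
σ = (0, 3, 1, 2): 22 + 24 + 13 + 3 = 62
σ = (0, 3, 2, 1): 22 + 24 + 21 + 16 = 83
σ = (1, 0, 2, 3): 16 + 11 + 21 + 21 = 69
σ = (1, 0, 3, 2): 16 + 11 + 21 + 3 = 51
σ = (1, 2, 0, 3): 16 + 6 + 15 + 21 = 58
σ = (1, 2, 3, 0): 16 + 6 + 21 + 20 = 63
σ = (1, 3, 0, 2): 16 + 24 + 15 + 3 = 58
σ = (1, 3, 2, 0): 16 + 24 + 21 + 20 = 81
σ = (2, 0, 1, 3): (-2) + 11 + 13 + 21 = 43
σ = (2, 0, 3, 1): (-2) + 11 + 21 + 16 = 46
σ = (2, 1, 0, 3): (-2) + 4 + 15 + 21 = 38
σ = (2, 1, 3, 0): (-2) + 4 + 21 + 20 = 43
σ = (2, 3, 0, 1): (-2) + 24 + 15 + 16 = 53
σ = (2, 3, 1, 0): (-2) + 24 + 13 + 20 = 55
σ = (3, 0, 1, 2): 10 + 11 + 13 + 3 = 37
σ = (3, 0, 2, 1): 10 + 11 + 21 + 16 = 58
σ = (3, 1, 0, 2): 10 + 4 + 15 + 3 = 32
σ = (3, 1, 2, 0): 10 + 4 + 21 + 20 = 55
σ = (3, 2, 0, 1): 10 + 6 + 15 + 16 = 47
σ = (3, 2, 1, 0): 10 + 6 + 13 + 20 = 49
Optimal value attained by: σ = (3, 1, 0, 2).
Answer: det⊕(C) = 32; verdict: NONSINGULAR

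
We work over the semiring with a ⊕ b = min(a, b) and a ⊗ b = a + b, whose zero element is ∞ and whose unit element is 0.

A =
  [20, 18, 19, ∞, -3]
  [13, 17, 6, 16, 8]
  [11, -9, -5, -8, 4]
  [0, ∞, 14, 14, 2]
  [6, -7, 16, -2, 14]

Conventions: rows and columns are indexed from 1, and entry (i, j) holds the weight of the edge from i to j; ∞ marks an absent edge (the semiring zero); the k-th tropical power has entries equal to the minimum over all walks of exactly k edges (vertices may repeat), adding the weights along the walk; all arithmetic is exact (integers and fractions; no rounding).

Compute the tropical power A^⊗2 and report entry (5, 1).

A^⊗2:
  [3, -10, 13, -5, 11]
  [14, -3, 1, -2, 10]
  [-8, -14, -10, -13, -6]
  [8, -5, 9, 0, -3]
  [-2, 7, -1, 8, 0]
Key observation: the optimum is the walk 5->4->1, with weight (-2) + 0 = -2.
Optimal value attained by: walk 5->4->1.
Answer: (A^⊗2)[5][1] = -2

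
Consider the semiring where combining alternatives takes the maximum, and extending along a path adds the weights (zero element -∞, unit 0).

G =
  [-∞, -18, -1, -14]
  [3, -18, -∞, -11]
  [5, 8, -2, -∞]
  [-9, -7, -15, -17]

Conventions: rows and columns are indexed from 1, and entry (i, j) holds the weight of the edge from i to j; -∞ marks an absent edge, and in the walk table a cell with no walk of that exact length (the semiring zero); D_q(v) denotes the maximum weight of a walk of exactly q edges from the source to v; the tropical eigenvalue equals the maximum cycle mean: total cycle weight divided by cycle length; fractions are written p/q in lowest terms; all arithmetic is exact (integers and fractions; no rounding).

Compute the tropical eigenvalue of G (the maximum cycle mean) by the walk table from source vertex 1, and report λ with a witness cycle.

q=0: [0, -∞, -∞, -∞]
q=1: [-∞, -18, -1, -14]
q=2: [4, 7, -3, -29]
q=3: [10, 5, 3, -4]
q=4: [8, 11, 9, -4]
Optimal cycle mean attained by: cycle 1->3->2->1, total (-1) + 8 + 3, length 3.
Answer: λ = 10/3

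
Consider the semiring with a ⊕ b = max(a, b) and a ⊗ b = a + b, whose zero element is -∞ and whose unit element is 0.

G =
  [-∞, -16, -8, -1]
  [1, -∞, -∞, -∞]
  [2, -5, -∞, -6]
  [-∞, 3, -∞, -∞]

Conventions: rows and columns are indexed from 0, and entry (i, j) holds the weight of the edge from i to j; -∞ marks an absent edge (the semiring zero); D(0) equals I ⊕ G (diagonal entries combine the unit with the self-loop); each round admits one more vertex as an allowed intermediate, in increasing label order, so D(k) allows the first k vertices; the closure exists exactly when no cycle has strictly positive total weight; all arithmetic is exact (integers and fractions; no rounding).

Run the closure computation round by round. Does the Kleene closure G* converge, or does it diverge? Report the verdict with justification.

D(0):
  [0, -16, -8, -1]
  [1, 0, -∞, -∞]
  [2, -5, 0, -6]
  [-∞, 3, -∞, 0]
D(1):
  [0, -16, -8, -1]
  [1, 0, -7, 0]
  [2, -5, 0, 1]
  [-∞, 3, -∞, 0]
Detection: at round 2, diagonal entry (3, 3) turns strictly positive.
Key observation: the cycle 3->1->0->3 has total weight 3 + 1 + (-1), which is strictly positive.
Answer: DIVERGES — positive cycle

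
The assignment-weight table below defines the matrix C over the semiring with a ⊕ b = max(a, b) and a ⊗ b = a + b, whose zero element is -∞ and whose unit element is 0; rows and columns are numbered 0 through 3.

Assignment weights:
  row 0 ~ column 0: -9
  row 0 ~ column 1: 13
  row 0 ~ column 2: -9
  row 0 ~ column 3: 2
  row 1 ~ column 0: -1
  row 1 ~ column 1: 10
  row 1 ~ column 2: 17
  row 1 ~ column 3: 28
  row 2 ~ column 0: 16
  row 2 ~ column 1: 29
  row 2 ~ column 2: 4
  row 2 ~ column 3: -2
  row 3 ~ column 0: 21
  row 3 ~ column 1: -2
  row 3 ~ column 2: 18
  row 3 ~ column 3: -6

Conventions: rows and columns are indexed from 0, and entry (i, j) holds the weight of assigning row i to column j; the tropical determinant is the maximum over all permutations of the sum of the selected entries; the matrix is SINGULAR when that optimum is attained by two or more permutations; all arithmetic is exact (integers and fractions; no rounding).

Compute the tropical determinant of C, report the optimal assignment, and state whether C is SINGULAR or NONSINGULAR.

σ = (0, 1, 2, 3): (-9) + 10 + 4 + (-6) = -1
σ = (0, 1, 3, 2): (-9) + 10 + (-2) + 18 = 17
σ = (0, 2, 1, 3): (-9) + 17 + 29 + (-6) = 31
σ = (0, 2, 3, 1): (-9) + 17 + (-2) + (-2) = 4
σ = (0, 3, 1, 2): (-9) + 28 + 29 + 18 = 66
σ = (0, 3, 2, 1): (-9) + 28 + 4 + (-2) = 21
σ = (1, 0, 2, 3): 13 + (-1) + 4 + (-6) = 10
σ = (1, 0, 3, 2): 13 + (-1) + (-2) + 18 = 28
σ = (1, 2, 0, 3): 13 + 17 + 16 + (-6) = 40
σ = (1, 2, 3, 0): 13 + 17 + (-2) + 21 = 49
σ = (1, 3, 0, 2): 13 + 28 + 16 + 18 = 75
σ = (1, 3, 2, 0): 13 + 28 + 4 + 21 = 66
σ = (2, 0, 1, 3): (-9) + (-1) + 29 + (-6) = 13
σ = (2, 0, 3, 1): (-9) + (-1) + (-2) + (-2) = -14
σ = (2, 1, 0, 3): (-9) + 10 + 16 + (-6) = 11
σ = (2, 1, 3, 0): (-9) + 10 + (-2) + 21 = 20
σ = (2, 3, 0, 1): (-9) + 28 + 16 + (-2) = 33
σ = (2, 3, 1, 0): (-9) + 28 + 29 + 21 = 69
σ = (3, 0, 1, 2): 2 + (-1) + 29 + 18 = 48
σ = (3, 0, 2, 1): 2 + (-1) + 4 + (-2) = 3
σ = (3, 1, 0, 2): 2 + 10 + 16 + 18 = 46
σ = (3, 1, 2, 0): 2 + 10 + 4 + 21 = 37
σ = (3, 2, 0, 1): 2 + 17 + 16 + (-2) = 33
σ = (3, 2, 1, 0): 2 + 17 + 29 + 21 = 69
Optimal value attained by: σ = (1, 3, 0, 2).
Answer: det⊕(C) = 75; verdict: NONSINGULAR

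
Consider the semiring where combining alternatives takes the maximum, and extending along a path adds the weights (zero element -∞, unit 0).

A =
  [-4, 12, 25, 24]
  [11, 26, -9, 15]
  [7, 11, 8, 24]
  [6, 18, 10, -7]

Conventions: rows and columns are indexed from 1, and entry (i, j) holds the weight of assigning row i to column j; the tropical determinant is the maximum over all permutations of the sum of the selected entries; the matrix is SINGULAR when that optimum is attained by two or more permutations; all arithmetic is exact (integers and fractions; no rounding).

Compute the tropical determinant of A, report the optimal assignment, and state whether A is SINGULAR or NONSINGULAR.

σ = (1, 2, 3, 4): (-4) + 26 + 8 + (-7) = 23
σ = (1, 2, 4, 3): (-4) + 26 + 24 + 10 = 56
σ = (1, 3, 2, 4): (-4) + (-9) + 11 + (-7) = -9
σ = (1, 3, 4, 2): (-4) + (-9) + 24 + 18 = 29
σ = (1, 4, 2, 3): (-4) + 15 + 11 + 10 = 32
σ = (1, 4, 3, 2): (-4) + 15 + 8 + 18 = 37
σ = (2, 1, 3, 4): 12 + 11 + 8 + (-7) = 24
σ = (2, 1, 4, 3): 12 + 11 + 24 + 10 = 57
σ = (2, 3, 1, 4): 12 + (-9) + 7 + (-7) = 3
σ = (2, 3, 4, 1): 12 + (-9) + 24 + 6 = 33
σ = (2, 4, 1, 3): 12 + 15 + 7 + 10 = 44
σ = (2, 4, 3, 1): 12 + 15 + 8 + 6 = 41
σ = (3, 1, 2, 4): 25 + 11 + 11 + (-7) = 40
σ = (3, 1, 4, 2): 25 + 11 + 24 + 18 = 78
σ = (3, 2, 1, 4): 25 + 26 + 7 + (-7) = 51
σ = (3, 2, 4, 1): 25 + 26 + 24 + 6 = 81
σ = (3, 4, 1, 2): 25 + 15 + 7 + 18 = 65
σ = (3, 4, 2, 1): 25 + 15 + 11 + 6 = 57
σ = (4, 1, 2, 3): 24 + 11 + 11 + 10 = 56
σ = (4, 1, 3, 2): 24 + 11 + 8 + 18 = 61
σ = (4, 2, 1, 3): 24 + 26 + 7 + 10 = 67
σ = (4, 2, 3, 1): 24 + 26 + 8 + 6 = 64
σ = (4, 3, 1, 2): 24 + (-9) + 7 + 18 = 40
σ = (4, 3, 2, 1): 24 + (-9) + 11 + 6 = 32
Optimal value attained by: σ = (3, 2, 4, 1).
Answer: det⊕(A) = 81; verdict: NONSINGULAR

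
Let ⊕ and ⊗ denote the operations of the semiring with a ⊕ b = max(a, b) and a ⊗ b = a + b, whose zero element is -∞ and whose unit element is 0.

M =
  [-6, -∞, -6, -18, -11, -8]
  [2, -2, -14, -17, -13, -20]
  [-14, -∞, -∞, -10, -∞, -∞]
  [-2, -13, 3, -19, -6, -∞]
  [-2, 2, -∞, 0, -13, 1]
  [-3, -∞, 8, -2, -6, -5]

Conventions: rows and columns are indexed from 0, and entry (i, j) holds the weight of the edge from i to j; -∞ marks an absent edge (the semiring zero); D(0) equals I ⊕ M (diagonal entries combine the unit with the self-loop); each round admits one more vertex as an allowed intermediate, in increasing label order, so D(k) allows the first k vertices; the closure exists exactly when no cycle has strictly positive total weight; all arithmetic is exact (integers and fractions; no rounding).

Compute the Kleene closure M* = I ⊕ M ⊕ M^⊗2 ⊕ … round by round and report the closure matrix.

D(0):
  [0, -∞, -6, -18, -11, -8]
  [2, 0, -14, -17, -13, -20]
  [-14, -∞, 0, -10, -∞, -∞]
  [-2, -13, 3, 0, -6, -∞]
  [-2, 2, -∞, 0, 0, 1]
  [-3, -∞, 8, -2, -6, 0]
D(1):
  [0, -∞, -6, -18, -11, -8]
  [2, 0, -4, -16, -9, -6]
  [-14, -∞, 0, -10, -25, -22]
  [-2, -13, 3, 0, -6, -10]
  [-2, 2, -8, 0, 0, 1]
  [-3, -∞, 8, -2, -6, 0]
D(2):
  [0, -∞, -6, -18, -11, -8]
  [2, 0, -4, -16, -9, -6]
  [-14, -∞, 0, -10, -25, -22]
  [-2, -13, 3, 0, -6, -10]
  [4, 2, -2, 0, 0, 1]
  [-3, -∞, 8, -2, -6, 0]
D(3):
  [0, -∞, -6, -16, -11, -8]
  [2, 0, -4, -14, -9, -6]
  [-14, -∞, 0, -10, -25, -22]
  [-2, -13, 3, 0, -6, -10]
  [4, 2, -2, 0, 0, 1]
  [-3, -∞, 8, -2, -6, 0]
D(4):
  [0, -29, -6, -16, -11, -8]
  [2, 0, -4, -14, -9, -6]
  [-12, -23, 0, -10, -16, -20]
  [-2, -13, 3, 0, -6, -10]
  [4, 2, 3, 0, 0, 1]
  [-3, -15, 8, -2, -6, 0]
D(5):
  [0, -9, -6, -11, -11, -8]
  [2, 0, -4, -9, -9, -6]
  [-12, -14, 0, -10, -16, -15]
  [-2, -4, 3, 0, -6, -5]
  [4, 2, 3, 0, 0, 1]
  [-2, -4, 8, -2, -6, 0]
D(6):
  [0, -9, 0, -10, -11, -8]
  [2, 0, 2, -8, -9, -6]
  [-12, -14, 0, -10, -16, -15]
  [-2, -4, 3, 0, -6, -5]
  [4, 2, 9, 0, 0, 1]
  [-2, -4, 8, -2, -6, 0]
Answer: M* = [[0, -9, 0, -10, -11, -8], [2, 0, 2, -8, -9, -6], [-12, -14, 0, -10, -16, -15], [-2, -4, 3, 0, -6, -5], [4, 2, 9, 0, 0, 1], [-2, -4, 8, -2, -6, 0]]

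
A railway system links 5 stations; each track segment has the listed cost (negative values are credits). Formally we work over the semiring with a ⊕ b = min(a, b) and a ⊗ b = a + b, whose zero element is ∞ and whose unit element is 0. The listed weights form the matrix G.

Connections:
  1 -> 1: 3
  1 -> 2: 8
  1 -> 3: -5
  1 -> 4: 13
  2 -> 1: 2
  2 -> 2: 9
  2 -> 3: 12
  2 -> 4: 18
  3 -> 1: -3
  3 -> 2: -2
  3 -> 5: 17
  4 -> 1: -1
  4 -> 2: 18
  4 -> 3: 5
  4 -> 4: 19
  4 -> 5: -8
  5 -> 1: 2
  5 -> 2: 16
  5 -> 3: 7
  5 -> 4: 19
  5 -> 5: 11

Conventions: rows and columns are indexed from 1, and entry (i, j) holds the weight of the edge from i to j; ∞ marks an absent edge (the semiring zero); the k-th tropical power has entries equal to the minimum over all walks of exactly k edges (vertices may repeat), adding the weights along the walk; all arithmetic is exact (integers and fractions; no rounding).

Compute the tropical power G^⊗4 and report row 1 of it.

G^⊗2:
  [-8, -7, -2, 16, 5]
  [5, 10, -3, 15, 10]
  [0, 5, -8, 10, 28]
  [-6, 3, -6, 11, 3]
  [4, 5, -3, 15, 11]
G^⊗3:
  [-5, -4, -13, 5, 8]
  [-6, -5, 0, 18, 7]
  [-11, -10, -5, 13, 2]
  [-9, -8, -11, 7, 3]
  [-6, -5, -1, 17, 7]
G^⊗4:
  [-16, -15, -10, 8, -3]
  [-3, -2, -11, 7, 10]
  [-8, -7, -16, 2, 5]
  [-14, -13, -14, 4, -1]
  [-4, -3, -11, 7, 9]
Answer: row 1 of G^⊗4 = [-16, -15, -10, 8, -3]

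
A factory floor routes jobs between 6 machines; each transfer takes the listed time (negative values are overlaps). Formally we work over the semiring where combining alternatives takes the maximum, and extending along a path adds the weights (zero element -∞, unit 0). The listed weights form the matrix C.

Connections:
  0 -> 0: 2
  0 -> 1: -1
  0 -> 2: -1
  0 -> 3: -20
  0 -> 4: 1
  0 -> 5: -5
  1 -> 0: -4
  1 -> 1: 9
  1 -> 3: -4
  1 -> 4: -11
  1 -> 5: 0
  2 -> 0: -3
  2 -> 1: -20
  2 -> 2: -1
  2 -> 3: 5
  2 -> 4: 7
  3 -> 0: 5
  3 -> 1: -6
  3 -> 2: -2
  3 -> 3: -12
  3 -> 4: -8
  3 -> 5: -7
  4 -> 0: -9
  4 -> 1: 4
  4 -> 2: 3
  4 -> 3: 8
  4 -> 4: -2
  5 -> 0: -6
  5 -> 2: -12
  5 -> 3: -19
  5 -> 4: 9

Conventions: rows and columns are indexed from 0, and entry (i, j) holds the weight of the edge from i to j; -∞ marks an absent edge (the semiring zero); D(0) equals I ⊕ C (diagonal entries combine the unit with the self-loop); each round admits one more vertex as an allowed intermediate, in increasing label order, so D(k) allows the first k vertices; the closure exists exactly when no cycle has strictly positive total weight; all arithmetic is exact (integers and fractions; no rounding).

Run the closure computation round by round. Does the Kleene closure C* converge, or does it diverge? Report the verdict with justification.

Detection: at round 0, diagonal entry (0, 0) turns strictly positive.
Key observation: the cycle 0->0 has total weight 2, which is strictly positive.
Answer: DIVERGES — positive cycle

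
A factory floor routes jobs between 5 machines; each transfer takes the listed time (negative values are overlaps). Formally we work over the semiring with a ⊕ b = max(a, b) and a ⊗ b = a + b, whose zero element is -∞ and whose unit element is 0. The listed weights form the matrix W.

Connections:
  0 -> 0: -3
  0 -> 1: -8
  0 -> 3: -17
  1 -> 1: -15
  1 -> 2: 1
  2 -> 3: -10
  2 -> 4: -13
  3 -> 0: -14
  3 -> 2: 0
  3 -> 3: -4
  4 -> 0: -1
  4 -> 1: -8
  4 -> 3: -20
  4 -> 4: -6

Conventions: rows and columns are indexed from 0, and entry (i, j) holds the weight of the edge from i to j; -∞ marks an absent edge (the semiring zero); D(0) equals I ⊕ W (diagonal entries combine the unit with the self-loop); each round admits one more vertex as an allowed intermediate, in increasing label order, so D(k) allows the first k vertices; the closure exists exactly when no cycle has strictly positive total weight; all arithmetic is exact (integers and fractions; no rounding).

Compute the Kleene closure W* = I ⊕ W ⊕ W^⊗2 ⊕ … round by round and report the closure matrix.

D(0):
  [0, -8, -∞, -17, -∞]
  [-∞, 0, 1, -∞, -∞]
  [-∞, -∞, 0, -10, -13]
  [-14, -∞, 0, 0, -∞]
  [-1, -8, -∞, -20, 0]
D(1):
  [0, -8, -∞, -17, -∞]
  [-∞, 0, 1, -∞, -∞]
  [-∞, -∞, 0, -10, -13]
  [-14, -22, 0, 0, -∞]
  [-1, -8, -∞, -18, 0]
D(2):
  [0, -8, -7, -17, -∞]
  [-∞, 0, 1, -∞, -∞]
  [-∞, -∞, 0, -10, -13]
  [-14, -22, 0, 0, -∞]
  [-1, -8, -7, -18, 0]
D(3):
  [0, -8, -7, -17, -20]
  [-∞, 0, 1, -9, -12]
  [-∞, -∞, 0, -10, -13]
  [-14, -22, 0, 0, -13]
  [-1, -8, -7, -17, 0]
D(4):
  [0, -8, -7, -17, -20]
  [-23, 0, 1, -9, -12]
  [-24, -32, 0, -10, -13]
  [-14, -22, 0, 0, -13]
  [-1, -8, -7, -17, 0]
D(5):
  [0, -8, -7, -17, -20]
  [-13, 0, 1, -9, -12]
  [-14, -21, 0, -10, -13]
  [-14, -21, 0, 0, -13]
  [-1, -8, -7, -17, 0]
Answer: W* = [[0, -8, -7, -17, -20], [-13, 0, 1, -9, -12], [-14, -21, 0, -10, -13], [-14, -21, 0, 0, -13], [-1, -8, -7, -17, 0]]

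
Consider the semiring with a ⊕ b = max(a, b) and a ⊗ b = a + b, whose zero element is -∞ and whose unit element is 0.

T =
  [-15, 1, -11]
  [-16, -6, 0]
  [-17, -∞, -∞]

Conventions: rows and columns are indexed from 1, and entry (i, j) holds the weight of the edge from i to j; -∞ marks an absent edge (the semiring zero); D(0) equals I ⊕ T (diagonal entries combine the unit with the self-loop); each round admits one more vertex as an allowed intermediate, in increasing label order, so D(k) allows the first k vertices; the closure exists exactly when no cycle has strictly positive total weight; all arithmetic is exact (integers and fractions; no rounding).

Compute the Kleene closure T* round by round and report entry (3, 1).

D(0):
  [0, 1, -11]
  [-16, 0, 0]
  [-17, -∞, 0]
D(1):
  [0, 1, -11]
  [-16, 0, 0]
  [-17, -16, 0]
D(2):
  [0, 1, 1]
  [-16, 0, 0]
  [-17, -16, 0]
D(3):
  [0, 1, 1]
  [-16, 0, 0]
  [-17, -16, 0]
Answer: T*[3][1] = -17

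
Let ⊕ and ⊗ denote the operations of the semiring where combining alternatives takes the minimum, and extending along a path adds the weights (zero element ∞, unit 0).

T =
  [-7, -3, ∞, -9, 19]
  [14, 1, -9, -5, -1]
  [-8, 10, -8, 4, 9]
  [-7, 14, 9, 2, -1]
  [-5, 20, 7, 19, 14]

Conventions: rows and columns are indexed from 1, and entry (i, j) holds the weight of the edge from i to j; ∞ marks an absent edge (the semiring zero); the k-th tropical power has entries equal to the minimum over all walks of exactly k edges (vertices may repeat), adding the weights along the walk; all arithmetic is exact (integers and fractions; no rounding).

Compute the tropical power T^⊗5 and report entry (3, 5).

T^⊗2:
  [-16, -10, -12, -16, -10]
  [-17, 1, -17, -5, -6]
  [-16, -11, -16, -17, 1]
  [-14, -10, 1, -16, 1]
  [-12, -8, -1, -14, 14]
T^⊗3:
  [-23, -19, -20, -25, -17]
  [-25, -20, -25, -26, -8]
  [-24, -19, -24, -25, -18]
  [-23, -17, -19, -23, -17]
  [-21, -15, -17, -21, -15]
T^⊗4:
  [-32, -26, -28, -32, -26]
  [-33, -28, -33, -34, -27]
  [-32, -27, -32, -33, -26]
  [-30, -26, -27, -32, -24]
  [-28, -24, -25, -30, -22]
T^⊗5:
  [-39, -35, -36, -41, -33]
  [-41, -36, -41, -42, -35]
  [-40, -35, -40, -41, -34]
  [-39, -33, -35, -39, -33]
  [-37, -31, -33, -37, -31]
Key observation: the optimum is the walk 3->1->4->1->4->5, with weight (-8) + (-9) + (-7) + (-9) + (-1) = -34.
Optimal value attained by: walk 3->1->4->1->4->5.
Answer: (T^⊗5)[3][5] = -34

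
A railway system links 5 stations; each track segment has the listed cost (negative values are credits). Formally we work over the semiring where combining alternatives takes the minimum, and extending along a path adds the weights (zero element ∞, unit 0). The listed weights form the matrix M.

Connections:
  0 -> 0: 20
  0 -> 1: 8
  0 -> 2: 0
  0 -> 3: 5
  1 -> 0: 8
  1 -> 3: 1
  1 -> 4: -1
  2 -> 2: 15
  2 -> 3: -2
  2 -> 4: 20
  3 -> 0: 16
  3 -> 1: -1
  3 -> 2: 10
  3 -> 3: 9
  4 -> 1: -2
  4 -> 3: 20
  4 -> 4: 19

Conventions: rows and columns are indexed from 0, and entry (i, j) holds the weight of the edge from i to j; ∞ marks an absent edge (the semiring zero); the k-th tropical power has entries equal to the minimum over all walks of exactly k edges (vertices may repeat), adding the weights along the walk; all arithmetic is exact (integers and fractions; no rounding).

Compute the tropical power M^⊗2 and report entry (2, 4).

M^⊗2:
  [16, 4, 15, -2, 7]
  [17, -3, 8, 10, 18]
  [14, -3, 8, 7, 35]
  [7, 8, 16, 0, -2]
  [6, 17, 30, -1, -3]
Key observation: the optimum is the walk 2->2->4, with weight 15 + 20 = 35.
Optimal value attained by: walk 2->2->4.
Answer: (M^⊗2)[2][4] = 35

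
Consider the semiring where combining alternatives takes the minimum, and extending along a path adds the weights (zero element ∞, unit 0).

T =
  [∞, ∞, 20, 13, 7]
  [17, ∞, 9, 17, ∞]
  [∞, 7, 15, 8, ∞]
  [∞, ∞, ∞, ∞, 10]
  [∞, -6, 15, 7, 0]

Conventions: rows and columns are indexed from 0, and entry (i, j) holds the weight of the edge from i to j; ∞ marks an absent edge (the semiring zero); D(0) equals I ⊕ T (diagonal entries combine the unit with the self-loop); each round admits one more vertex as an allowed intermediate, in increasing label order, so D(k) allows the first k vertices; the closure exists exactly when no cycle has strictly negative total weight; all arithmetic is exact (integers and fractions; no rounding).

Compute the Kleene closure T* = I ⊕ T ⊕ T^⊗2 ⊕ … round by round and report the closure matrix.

D(0):
  [0, ∞, 20, 13, 7]
  [17, 0, 9, 17, ∞]
  [∞, 7, 0, 8, ∞]
  [∞, ∞, ∞, 0, 10]
  [∞, -6, 15, 7, 0]
D(1):
  [0, ∞, 20, 13, 7]
  [17, 0, 9, 17, 24]
  [∞, 7, 0, 8, ∞]
  [∞, ∞, ∞, 0, 10]
  [∞, -6, 15, 7, 0]
D(2):
  [0, ∞, 20, 13, 7]
  [17, 0, 9, 17, 24]
  [24, 7, 0, 8, 31]
  [∞, ∞, ∞, 0, 10]
  [11, -6, 3, 7, 0]
D(3):
  [0, 27, 20, 13, 7]
  [17, 0, 9, 17, 24]
  [24, 7, 0, 8, 31]
  [∞, ∞, ∞, 0, 10]
  [11, -6, 3, 7, 0]
D(4):
  [0, 27, 20, 13, 7]
  [17, 0, 9, 17, 24]
  [24, 7, 0, 8, 18]
  [∞, ∞, ∞, 0, 10]
  [11, -6, 3, 7, 0]
D(5):
  [0, 1, 10, 13, 7]
  [17, 0, 9, 17, 24]
  [24, 7, 0, 8, 18]
  [21, 4, 13, 0, 10]
  [11, -6, 3, 7, 0]
Answer: T* = [[0, 1, 10, 13, 7], [17, 0, 9, 17, 24], [24, 7, 0, 8, 18], [21, 4, 13, 0, 10], [11, -6, 3, 7, 0]]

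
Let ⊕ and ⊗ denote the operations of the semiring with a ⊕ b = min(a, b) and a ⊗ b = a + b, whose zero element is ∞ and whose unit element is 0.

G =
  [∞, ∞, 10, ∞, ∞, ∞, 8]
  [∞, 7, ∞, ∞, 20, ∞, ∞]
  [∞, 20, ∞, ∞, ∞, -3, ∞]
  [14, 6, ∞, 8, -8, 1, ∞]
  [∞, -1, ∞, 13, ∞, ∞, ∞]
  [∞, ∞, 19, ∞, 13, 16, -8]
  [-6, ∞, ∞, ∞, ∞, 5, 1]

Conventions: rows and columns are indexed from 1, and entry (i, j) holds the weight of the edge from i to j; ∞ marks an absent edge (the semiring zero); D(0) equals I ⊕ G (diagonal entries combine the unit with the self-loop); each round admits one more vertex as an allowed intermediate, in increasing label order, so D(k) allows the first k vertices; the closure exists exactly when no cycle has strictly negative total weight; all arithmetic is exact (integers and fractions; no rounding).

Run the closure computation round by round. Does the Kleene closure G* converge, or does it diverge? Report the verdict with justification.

D(0):
  [0, ∞, 10, ∞, ∞, ∞, 8]
  [∞, 0, ∞, ∞, 20, ∞, ∞]
  [∞, 20, 0, ∞, ∞, -3, ∞]
  [14, 6, ∞, 0, -8, 1, ∞]
  [∞, -1, ∞, 13, 0, ∞, ∞]
  [∞, ∞, 19, ∞, 13, 0, -8]
  [-6, ∞, ∞, ∞, ∞, 5, 0]
D(1):
  [0, ∞, 10, ∞, ∞, ∞, 8]
  [∞, 0, ∞, ∞, 20, ∞, ∞]
  [∞, 20, 0, ∞, ∞, -3, ∞]
  [14, 6, 24, 0, -8, 1, 22]
  [∞, -1, ∞, 13, 0, ∞, ∞]
  [∞, ∞, 19, ∞, 13, 0, -8]
  [-6, ∞, 4, ∞, ∞, 5, 0]
D(2):
  [0, ∞, 10, ∞, ∞, ∞, 8]
  [∞, 0, ∞, ∞, 20, ∞, ∞]
  [∞, 20, 0, ∞, 40, -3, ∞]
  [14, 6, 24, 0, -8, 1, 22]
  [∞, -1, ∞, 13, 0, ∞, ∞]
  [∞, ∞, 19, ∞, 13, 0, -8]
  [-6, ∞, 4, ∞, ∞, 5, 0]
D(3):
  [0, 30, 10, ∞, 50, 7, 8]
  [∞, 0, ∞, ∞, 20, ∞, ∞]
  [∞, 20, 0, ∞, 40, -3, ∞]
  [14, 6, 24, 0, -8, 1, 22]
  [∞, -1, ∞, 13, 0, ∞, ∞]
  [∞, 39, 19, ∞, 13, 0, -8]
  [-6, 24, 4, ∞, 44, 1, 0]
D(4):
  [0, 30, 10, ∞, 50, 7, 8]
  [∞, 0, ∞, ∞, 20, ∞, ∞]
  [∞, 20, 0, ∞, 40, -3, ∞]
  [14, 6, 24, 0, -8, 1, 22]
  [27, -1, 37, 13, 0, 14, 35]
  [∞, 39, 19, ∞, 13, 0, -8]
  [-6, 24, 4, ∞, 44, 1, 0]
D(5):
  [0, 30, 10, 63, 50, 7, 8]
  [47, 0, 57, 33, 20, 34, 55]
  [67, 20, 0, 53, 40, -3, 75]
  [14, -9, 24, 0, -8, 1, 22]
  [27, -1, 37, 13, 0, 14, 35]
  [40, 12, 19, 26, 13, 0, -8]
  [-6, 24, 4, 57, 44, 1, 0]
Detection: at round 6, diagonal entry (7, 7) turns strictly negative.
Key observation: the cycle 7->1->3->6->7 has total weight (-6) + 10 + (-3) + (-8), which is strictly negative.
Answer: DIVERGES — negative cycle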